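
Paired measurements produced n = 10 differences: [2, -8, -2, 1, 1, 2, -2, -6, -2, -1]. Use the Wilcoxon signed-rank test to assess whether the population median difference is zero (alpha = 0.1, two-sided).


Step 1: Drop any zero differences (none here) and take |d_i|.
|d| = [2, 8, 2, 1, 1, 2, 2, 6, 2, 1]
Step 2: Midrank |d_i| (ties get averaged ranks).
ranks: |2|->6, |8|->10, |2|->6, |1|->2, |1|->2, |2|->6, |2|->6, |6|->9, |2|->6, |1|->2
Step 3: Attach original signs; sum ranks with positive sign and with negative sign.
W+ = 6 + 2 + 2 + 6 = 16
W- = 10 + 6 + 6 + 9 + 6 + 2 = 39
(Check: W+ + W- = 55 should equal n(n+1)/2 = 55.)
Step 4: Test statistic W = min(W+, W-) = 16.
Step 5: Ties in |d|, so use the tie-corrected normal approximation.
        E[W] = n(n+1)/4 = 10*11/4 = 27.5.
        Tie groups: |d|=1 (t=3), |d|=2 (t=5); sum(t^3 - t) = 144.
        Var[W] = n(n+1)(2n+1)/24 - sum(t^3-t)/48 = 2310/24 - 144/48 = 93.25.
        z = (W - E[W]) / sqrt(Var[W]) = (16 - 27.5) / 9.6566 = -1.1909.
        Two-sided p = 2*Phi(z) = 0.233695.
Step 6: alpha = 0.1. fail to reject H0.

W+ = 16, W- = 39, W = min = 16, p = 0.233695, fail to reject H0.


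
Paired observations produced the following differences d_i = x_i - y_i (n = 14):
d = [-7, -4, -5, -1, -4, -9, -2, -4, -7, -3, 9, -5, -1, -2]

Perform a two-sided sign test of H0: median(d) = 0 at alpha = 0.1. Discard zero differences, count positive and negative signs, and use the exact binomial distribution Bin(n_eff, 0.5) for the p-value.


Step 1: Discard zero differences. Original n = 14; n_eff = number of nonzero differences = 14.
Nonzero differences (with sign): -7, -4, -5, -1, -4, -9, -2, -4, -7, -3, +9, -5, -1, -2
Step 2: Count signs: positive = 1, negative = 13.
Step 3: Under H0: P(positive) = 0.5, so the number of positives S ~ Bin(14, 0.5).
Step 4: Two-sided exact p-value = sum of Bin(14,0.5) probabilities at or below the observed probability = 0.001831.
Step 5: alpha = 0.1. reject H0.

n_eff = 14, pos = 1, neg = 13, p = 0.001831, reject H0.


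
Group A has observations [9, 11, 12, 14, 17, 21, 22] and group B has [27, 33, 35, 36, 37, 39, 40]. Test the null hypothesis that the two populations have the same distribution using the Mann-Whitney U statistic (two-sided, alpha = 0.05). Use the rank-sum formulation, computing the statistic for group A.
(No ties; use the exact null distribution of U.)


Step 1: Combine and sort all 14 observations; assign midranks.
sorted (value, group): (9,X), (11,X), (12,X), (14,X), (17,X), (21,X), (22,X), (27,Y), (33,Y), (35,Y), (36,Y), (37,Y), (39,Y), (40,Y)
ranks: 9->1, 11->2, 12->3, 14->4, 17->5, 21->6, 22->7, 27->8, 33->9, 35->10, 36->11, 37->12, 39->13, 40->14
Step 2: Rank sum for X: R1 = 1 + 2 + 3 + 4 + 5 + 6 + 7 = 28.
Step 3: U_X = R1 - n1(n1+1)/2 = 28 - 7*8/2 = 28 - 28 = 0.
       U_Y = n1*n2 - U_X = 49 - 0 = 49.
Step 4: No ties, so the exact null distribution of U (based on enumerating the C(14,7) = 3432 equally likely rank assignments) gives the two-sided p-value.
Step 5: p-value = 0.000583; compare to alpha = 0.05. reject H0.

U_X = 0, p = 0.000583, reject H0 at alpha = 0.05.


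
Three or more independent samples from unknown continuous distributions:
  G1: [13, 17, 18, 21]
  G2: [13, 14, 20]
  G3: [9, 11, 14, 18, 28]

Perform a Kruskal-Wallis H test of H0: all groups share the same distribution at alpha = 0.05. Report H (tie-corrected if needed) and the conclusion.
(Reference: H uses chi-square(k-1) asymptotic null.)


Step 1: Combine all N = 12 observations and assign midranks.
sorted (value, group, rank): (9,G3,1), (11,G3,2), (13,G1,3.5), (13,G2,3.5), (14,G2,5.5), (14,G3,5.5), (17,G1,7), (18,G1,8.5), (18,G3,8.5), (20,G2,10), (21,G1,11), (28,G3,12)
Step 2: Sum ranks within each group.
R_1 = 30 (n_1 = 4)
R_2 = 19 (n_2 = 3)
R_3 = 29 (n_3 = 5)
Step 3: H = 12/(N(N+1)) * sum(R_i^2/n_i) - 3(N+1)
     = 12/(12*13) * (30^2/4 + 19^2/3 + 29^2/5) - 3*13
     = 0.076923 * 513.533 - 39
     = 0.502564.
Step 4: Ties present; correction factor C = 1 - 18/(12^3 - 12) = 0.989510. Corrected H = 0.502564 / 0.989510 = 0.507892.
Step 5: Under H0, H ~ chi^2(2); p-value = 0.775734.
Step 6: alpha = 0.05. fail to reject H0.

H = 0.5079, df = 2, p = 0.775734, fail to reject H0.


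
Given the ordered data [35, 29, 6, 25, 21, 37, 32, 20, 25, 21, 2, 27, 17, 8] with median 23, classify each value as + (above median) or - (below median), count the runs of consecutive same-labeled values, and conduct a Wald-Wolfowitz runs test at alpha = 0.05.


Step 1: Compute median = 23; label A = above, B = below.
Labels in order: AABABAABABBABB  (n_A = 7, n_B = 7)
Step 2: Count runs R = 10.
Step 3: Under H0 (random ordering), E[R] = 2*n_A*n_B/(n_A+n_B) + 1 = 2*7*7/14 + 1 = 8.0000.
        Var[R] = 2*n_A*n_B*(2*n_A*n_B - n_A - n_B) / ((n_A+n_B)^2 * (n_A+n_B-1)) = 8232/2548 = 3.2308.
        SD[R] = 1.7974.
Step 4: Continuity-corrected z = (R - 0.5 - E[R]) / SD[R] = (10 - 0.5 - 8.0000) / 1.7974 = 0.8345.
Step 5: Two-sided p-value via normal approximation = 2*(1 - Phi(|z|)) = 0.403986.
Step 6: alpha = 0.05. fail to reject H0.

R = 10, z = 0.8345, p = 0.403986, fail to reject H0.


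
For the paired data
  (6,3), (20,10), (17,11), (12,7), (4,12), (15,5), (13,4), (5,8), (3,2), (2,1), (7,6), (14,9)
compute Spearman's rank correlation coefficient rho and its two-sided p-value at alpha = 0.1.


Step 1: Rank x and y separately (midranks; no ties here).
rank(x): 6->5, 20->12, 17->11, 12->7, 4->3, 15->10, 13->8, 5->4, 3->2, 2->1, 7->6, 14->9
rank(y): 3->3, 10->10, 11->11, 7->7, 12->12, 5->5, 4->4, 8->8, 2->2, 1->1, 6->6, 9->9
Step 2: d_i = R_x(i) - R_y(i); compute d_i^2.
  (5-3)^2=4, (12-10)^2=4, (11-11)^2=0, (7-7)^2=0, (3-12)^2=81, (10-5)^2=25, (8-4)^2=16, (4-8)^2=16, (2-2)^2=0, (1-1)^2=0, (6-6)^2=0, (9-9)^2=0
sum(d^2) = 146.
Step 3: rho = 1 - 6*146 / (12*(12^2 - 1)) = 1 - 876/1716 = 0.489510.
Step 4: Under H0, t = rho * sqrt((n-2)/(1-rho^2)) = 1.7752 ~ t(10).
Step 5: Two-sided p-value from the t-distribution with 10 df = 0.106252.
Step 6: alpha = 0.1. fail to reject H0.

rho = 0.4895, p = 0.106252, fail to reject H0 at alpha = 0.1.


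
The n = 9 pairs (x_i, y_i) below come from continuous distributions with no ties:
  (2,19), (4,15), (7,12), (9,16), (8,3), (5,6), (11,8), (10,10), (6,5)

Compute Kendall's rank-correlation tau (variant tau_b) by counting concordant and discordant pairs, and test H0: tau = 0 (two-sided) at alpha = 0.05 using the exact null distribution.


Step 1: Enumerate the 36 unordered pairs (i,j) with i<j and classify each by sign(x_j-x_i) * sign(y_j-y_i).
  (1,2):dx=+2,dy=-4->D; (1,3):dx=+5,dy=-7->D; (1,4):dx=+7,dy=-3->D; (1,5):dx=+6,dy=-16->D
  (1,6):dx=+3,dy=-13->D; (1,7):dx=+9,dy=-11->D; (1,8):dx=+8,dy=-9->D; (1,9):dx=+4,dy=-14->D
  (2,3):dx=+3,dy=-3->D; (2,4):dx=+5,dy=+1->C; (2,5):dx=+4,dy=-12->D; (2,6):dx=+1,dy=-9->D
  (2,7):dx=+7,dy=-7->D; (2,8):dx=+6,dy=-5->D; (2,9):dx=+2,dy=-10->D; (3,4):dx=+2,dy=+4->C
  (3,5):dx=+1,dy=-9->D; (3,6):dx=-2,dy=-6->C; (3,7):dx=+4,dy=-4->D; (3,8):dx=+3,dy=-2->D
  (3,9):dx=-1,dy=-7->C; (4,5):dx=-1,dy=-13->C; (4,6):dx=-4,dy=-10->C; (4,7):dx=+2,dy=-8->D
  (4,8):dx=+1,dy=-6->D; (4,9):dx=-3,dy=-11->C; (5,6):dx=-3,dy=+3->D; (5,7):dx=+3,dy=+5->C
  (5,8):dx=+2,dy=+7->C; (5,9):dx=-2,dy=+2->D; (6,7):dx=+6,dy=+2->C; (6,8):dx=+5,dy=+4->C
  (6,9):dx=+1,dy=-1->D; (7,8):dx=-1,dy=+2->D; (7,9):dx=-5,dy=-3->C; (8,9):dx=-4,dy=-5->C
Step 2: C = 13, D = 23, total pairs = 36.
Step 3: tau = (C - D)/(n(n-1)/2) = (13 - 23)/36 = -0.277778.
Step 4: Exact two-sided p-value (enumerate n! = 362880 permutations of y under H0): p = 0.358488.
Step 5: alpha = 0.05. fail to reject H0.

tau_b = -0.2778 (C=13, D=23), p = 0.358488, fail to reject H0.


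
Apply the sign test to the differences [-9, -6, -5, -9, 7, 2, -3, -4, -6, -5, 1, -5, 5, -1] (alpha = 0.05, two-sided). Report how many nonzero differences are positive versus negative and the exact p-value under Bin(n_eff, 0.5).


Step 1: Discard zero differences. Original n = 14; n_eff = number of nonzero differences = 14.
Nonzero differences (with sign): -9, -6, -5, -9, +7, +2, -3, -4, -6, -5, +1, -5, +5, -1
Step 2: Count signs: positive = 4, negative = 10.
Step 3: Under H0: P(positive) = 0.5, so the number of positives S ~ Bin(14, 0.5).
Step 4: Two-sided exact p-value = sum of Bin(14,0.5) probabilities at or below the observed probability = 0.179565.
Step 5: alpha = 0.05. fail to reject H0.

n_eff = 14, pos = 4, neg = 10, p = 0.179565, fail to reject H0.


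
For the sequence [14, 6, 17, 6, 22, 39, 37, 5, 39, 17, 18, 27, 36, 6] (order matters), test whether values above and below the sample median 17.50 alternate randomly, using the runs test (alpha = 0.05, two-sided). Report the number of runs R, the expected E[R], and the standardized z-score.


Step 1: Compute median = 17.50; label A = above, B = below.
Labels in order: BBBBAAABABAAAB  (n_A = 7, n_B = 7)
Step 2: Count runs R = 7.
Step 3: Under H0 (random ordering), E[R] = 2*n_A*n_B/(n_A+n_B) + 1 = 2*7*7/14 + 1 = 8.0000.
        Var[R] = 2*n_A*n_B*(2*n_A*n_B - n_A - n_B) / ((n_A+n_B)^2 * (n_A+n_B-1)) = 8232/2548 = 3.2308.
        SD[R] = 1.7974.
Step 4: Continuity-corrected z = (R + 0.5 - E[R]) / SD[R] = (7 + 0.5 - 8.0000) / 1.7974 = -0.2782.
Step 5: Two-sided p-value via normal approximation = 2*(1 - Phi(|z|)) = 0.780879.
Step 6: alpha = 0.05. fail to reject H0.

R = 7, z = -0.2782, p = 0.780879, fail to reject H0.


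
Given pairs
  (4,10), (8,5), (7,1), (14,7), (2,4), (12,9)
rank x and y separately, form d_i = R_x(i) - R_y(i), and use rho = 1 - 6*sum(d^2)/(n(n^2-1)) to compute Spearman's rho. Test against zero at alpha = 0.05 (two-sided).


Step 1: Rank x and y separately (midranks; no ties here).
rank(x): 4->2, 8->4, 7->3, 14->6, 2->1, 12->5
rank(y): 10->6, 5->3, 1->1, 7->4, 4->2, 9->5
Step 2: d_i = R_x(i) - R_y(i); compute d_i^2.
  (2-6)^2=16, (4-3)^2=1, (3-1)^2=4, (6-4)^2=4, (1-2)^2=1, (5-5)^2=0
sum(d^2) = 26.
Step 3: rho = 1 - 6*26 / (6*(6^2 - 1)) = 1 - 156/210 = 0.257143.
Step 4: Under H0, t = rho * sqrt((n-2)/(1-rho^2)) = 0.5322 ~ t(4).
Step 5: Two-sided p-value from the t-distribution with 4 df = 0.622787.
Step 6: alpha = 0.05. fail to reject H0.

rho = 0.2571, p = 0.622787, fail to reject H0 at alpha = 0.05.


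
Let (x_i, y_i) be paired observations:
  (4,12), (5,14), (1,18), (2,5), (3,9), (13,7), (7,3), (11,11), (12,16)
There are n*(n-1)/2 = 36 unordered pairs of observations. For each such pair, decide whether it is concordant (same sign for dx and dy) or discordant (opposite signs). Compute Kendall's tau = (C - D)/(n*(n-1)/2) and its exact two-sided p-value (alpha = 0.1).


Step 1: Enumerate the 36 unordered pairs (i,j) with i<j and classify each by sign(x_j-x_i) * sign(y_j-y_i).
  (1,2):dx=+1,dy=+2->C; (1,3):dx=-3,dy=+6->D; (1,4):dx=-2,dy=-7->C; (1,5):dx=-1,dy=-3->C
  (1,6):dx=+9,dy=-5->D; (1,7):dx=+3,dy=-9->D; (1,8):dx=+7,dy=-1->D; (1,9):dx=+8,dy=+4->C
  (2,3):dx=-4,dy=+4->D; (2,4):dx=-3,dy=-9->C; (2,5):dx=-2,dy=-5->C; (2,6):dx=+8,dy=-7->D
  (2,7):dx=+2,dy=-11->D; (2,8):dx=+6,dy=-3->D; (2,9):dx=+7,dy=+2->C; (3,4):dx=+1,dy=-13->D
  (3,5):dx=+2,dy=-9->D; (3,6):dx=+12,dy=-11->D; (3,7):dx=+6,dy=-15->D; (3,8):dx=+10,dy=-7->D
  (3,9):dx=+11,dy=-2->D; (4,5):dx=+1,dy=+4->C; (4,6):dx=+11,dy=+2->C; (4,7):dx=+5,dy=-2->D
  (4,8):dx=+9,dy=+6->C; (4,9):dx=+10,dy=+11->C; (5,6):dx=+10,dy=-2->D; (5,7):dx=+4,dy=-6->D
  (5,8):dx=+8,dy=+2->C; (5,9):dx=+9,dy=+7->C; (6,7):dx=-6,dy=-4->C; (6,8):dx=-2,dy=+4->D
  (6,9):dx=-1,dy=+9->D; (7,8):dx=+4,dy=+8->C; (7,9):dx=+5,dy=+13->C; (8,9):dx=+1,dy=+5->C
Step 2: C = 17, D = 19, total pairs = 36.
Step 3: tau = (C - D)/(n(n-1)/2) = (17 - 19)/36 = -0.055556.
Step 4: Exact two-sided p-value (enumerate n! = 362880 permutations of y under H0): p = 0.919455.
Step 5: alpha = 0.1. fail to reject H0.

tau_b = -0.0556 (C=17, D=19), p = 0.919455, fail to reject H0.


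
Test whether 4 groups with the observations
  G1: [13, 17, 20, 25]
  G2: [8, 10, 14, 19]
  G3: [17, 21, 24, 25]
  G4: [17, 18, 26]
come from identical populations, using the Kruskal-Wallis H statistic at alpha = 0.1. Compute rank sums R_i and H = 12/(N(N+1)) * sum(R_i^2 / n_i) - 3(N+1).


Step 1: Combine all N = 15 observations and assign midranks.
sorted (value, group, rank): (8,G2,1), (10,G2,2), (13,G1,3), (14,G2,4), (17,G1,6), (17,G3,6), (17,G4,6), (18,G4,8), (19,G2,9), (20,G1,10), (21,G3,11), (24,G3,12), (25,G1,13.5), (25,G3,13.5), (26,G4,15)
Step 2: Sum ranks within each group.
R_1 = 32.5 (n_1 = 4)
R_2 = 16 (n_2 = 4)
R_3 = 42.5 (n_3 = 4)
R_4 = 29 (n_4 = 3)
Step 3: H = 12/(N(N+1)) * sum(R_i^2/n_i) - 3(N+1)
     = 12/(15*16) * (32.5^2/4 + 16^2/4 + 42.5^2/4 + 29^2/3) - 3*16
     = 0.050000 * 1059.96 - 48
     = 4.997917.
Step 4: Ties present; correction factor C = 1 - 30/(15^3 - 15) = 0.991071. Corrected H = 4.997917 / 0.991071 = 5.042943.
Step 5: Under H0, H ~ chi^2(3); p-value = 0.168680.
Step 6: alpha = 0.1. fail to reject H0.

H = 5.0429, df = 3, p = 0.168680, fail to reject H0.


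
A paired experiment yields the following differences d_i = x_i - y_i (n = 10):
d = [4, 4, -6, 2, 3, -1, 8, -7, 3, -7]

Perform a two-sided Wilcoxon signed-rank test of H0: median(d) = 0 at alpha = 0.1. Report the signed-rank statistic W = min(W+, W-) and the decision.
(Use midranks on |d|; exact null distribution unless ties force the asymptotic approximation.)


Step 1: Drop any zero differences (none here) and take |d_i|.
|d| = [4, 4, 6, 2, 3, 1, 8, 7, 3, 7]
Step 2: Midrank |d_i| (ties get averaged ranks).
ranks: |4|->5.5, |4|->5.5, |6|->7, |2|->2, |3|->3.5, |1|->1, |8|->10, |7|->8.5, |3|->3.5, |7|->8.5
Step 3: Attach original signs; sum ranks with positive sign and with negative sign.
W+ = 5.5 + 5.5 + 2 + 3.5 + 10 + 3.5 = 30
W- = 7 + 1 + 8.5 + 8.5 = 25
(Check: W+ + W- = 55 should equal n(n+1)/2 = 55.)
Step 4: Test statistic W = min(W+, W-) = 25.
Step 5: Ties in |d|, so use the tie-corrected normal approximation.
        E[W] = n(n+1)/4 = 10*11/4 = 27.5.
        Tie groups: |d|=3 (t=2), |d|=4 (t=2), |d|=7 (t=2); sum(t^3 - t) = 18.
        Var[W] = n(n+1)(2n+1)/24 - sum(t^3-t)/48 = 2310/24 - 18/48 = 95.875.
        z = (W - E[W]) / sqrt(Var[W]) = (25 - 27.5) / 9.7916 = -0.2553.
        Two-sided p = 2*Phi(z) = 0.798475.
Step 6: alpha = 0.1. fail to reject H0.

W+ = 30, W- = 25, W = min = 25, p = 0.798475, fail to reject H0.


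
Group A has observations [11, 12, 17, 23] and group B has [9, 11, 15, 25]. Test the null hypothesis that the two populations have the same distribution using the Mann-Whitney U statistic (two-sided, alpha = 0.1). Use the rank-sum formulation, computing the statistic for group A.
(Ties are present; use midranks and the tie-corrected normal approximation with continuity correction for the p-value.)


Step 1: Combine and sort all 8 observations; assign midranks.
sorted (value, group): (9,Y), (11,X), (11,Y), (12,X), (15,Y), (17,X), (23,X), (25,Y)
ranks: 9->1, 11->2.5, 11->2.5, 12->4, 15->5, 17->6, 23->7, 25->8
Step 2: Rank sum for X: R1 = 2.5 + 4 + 6 + 7 = 19.5.
Step 3: U_X = R1 - n1(n1+1)/2 = 19.5 - 4*5/2 = 19.5 - 10 = 9.5.
       U_Y = n1*n2 - U_X = 16 - 9.5 = 6.5.
Step 4: Ties are present, so use the tie-corrected normal approximation (with continuity correction) for the p-value.
Step 5: p-value = 0.771503; compare to alpha = 0.1. fail to reject H0.

U_X = 9.5, p = 0.771503, fail to reject H0 at alpha = 0.1.


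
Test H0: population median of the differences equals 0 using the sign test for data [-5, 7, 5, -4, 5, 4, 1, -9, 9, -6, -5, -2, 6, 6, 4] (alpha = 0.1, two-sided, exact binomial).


Step 1: Discard zero differences. Original n = 15; n_eff = number of nonzero differences = 15.
Nonzero differences (with sign): -5, +7, +5, -4, +5, +4, +1, -9, +9, -6, -5, -2, +6, +6, +4
Step 2: Count signs: positive = 9, negative = 6.
Step 3: Under H0: P(positive) = 0.5, so the number of positives S ~ Bin(15, 0.5).
Step 4: Two-sided exact p-value = sum of Bin(15,0.5) probabilities at or below the observed probability = 0.607239.
Step 5: alpha = 0.1. fail to reject H0.

n_eff = 15, pos = 9, neg = 6, p = 0.607239, fail to reject H0.


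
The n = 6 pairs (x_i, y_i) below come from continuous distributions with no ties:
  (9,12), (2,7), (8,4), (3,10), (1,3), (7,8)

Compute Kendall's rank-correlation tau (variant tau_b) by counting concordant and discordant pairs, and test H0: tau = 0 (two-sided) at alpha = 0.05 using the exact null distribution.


Step 1: Enumerate the 15 unordered pairs (i,j) with i<j and classify each by sign(x_j-x_i) * sign(y_j-y_i).
  (1,2):dx=-7,dy=-5->C; (1,3):dx=-1,dy=-8->C; (1,4):dx=-6,dy=-2->C; (1,5):dx=-8,dy=-9->C
  (1,6):dx=-2,dy=-4->C; (2,3):dx=+6,dy=-3->D; (2,4):dx=+1,dy=+3->C; (2,5):dx=-1,dy=-4->C
  (2,6):dx=+5,dy=+1->C; (3,4):dx=-5,dy=+6->D; (3,5):dx=-7,dy=-1->C; (3,6):dx=-1,dy=+4->D
  (4,5):dx=-2,dy=-7->C; (4,6):dx=+4,dy=-2->D; (5,6):dx=+6,dy=+5->C
Step 2: C = 11, D = 4, total pairs = 15.
Step 3: tau = (C - D)/(n(n-1)/2) = (11 - 4)/15 = 0.466667.
Step 4: Exact two-sided p-value (enumerate n! = 720 permutations of y under H0): p = 0.272222.
Step 5: alpha = 0.05. fail to reject H0.

tau_b = 0.4667 (C=11, D=4), p = 0.272222, fail to reject H0.


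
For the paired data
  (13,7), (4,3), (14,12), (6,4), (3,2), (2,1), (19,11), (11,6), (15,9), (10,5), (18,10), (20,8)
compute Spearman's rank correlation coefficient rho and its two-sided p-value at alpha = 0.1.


Step 1: Rank x and y separately (midranks; no ties here).
rank(x): 13->7, 4->3, 14->8, 6->4, 3->2, 2->1, 19->11, 11->6, 15->9, 10->5, 18->10, 20->12
rank(y): 7->7, 3->3, 12->12, 4->4, 2->2, 1->1, 11->11, 6->6, 9->9, 5->5, 10->10, 8->8
Step 2: d_i = R_x(i) - R_y(i); compute d_i^2.
  (7-7)^2=0, (3-3)^2=0, (8-12)^2=16, (4-4)^2=0, (2-2)^2=0, (1-1)^2=0, (11-11)^2=0, (6-6)^2=0, (9-9)^2=0, (5-5)^2=0, (10-10)^2=0, (12-8)^2=16
sum(d^2) = 32.
Step 3: rho = 1 - 6*32 / (12*(12^2 - 1)) = 1 - 192/1716 = 0.888112.
Step 4: Under H0, t = rho * sqrt((n-2)/(1-rho^2)) = 6.1103 ~ t(10).
Step 5: Two-sided p-value from the t-distribution with 10 df = 0.000114.
Step 6: alpha = 0.1. reject H0.

rho = 0.8881, p = 0.000114, reject H0 at alpha = 0.1.


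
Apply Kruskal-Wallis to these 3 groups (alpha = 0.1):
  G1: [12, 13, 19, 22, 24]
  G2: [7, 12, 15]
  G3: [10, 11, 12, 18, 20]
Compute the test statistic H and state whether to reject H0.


Step 1: Combine all N = 13 observations and assign midranks.
sorted (value, group, rank): (7,G2,1), (10,G3,2), (11,G3,3), (12,G1,5), (12,G2,5), (12,G3,5), (13,G1,7), (15,G2,8), (18,G3,9), (19,G1,10), (20,G3,11), (22,G1,12), (24,G1,13)
Step 2: Sum ranks within each group.
R_1 = 47 (n_1 = 5)
R_2 = 14 (n_2 = 3)
R_3 = 30 (n_3 = 5)
Step 3: H = 12/(N(N+1)) * sum(R_i^2/n_i) - 3(N+1)
     = 12/(13*14) * (47^2/5 + 14^2/3 + 30^2/5) - 3*14
     = 0.065934 * 687.133 - 42
     = 3.305495.
Step 4: Ties present; correction factor C = 1 - 24/(13^3 - 13) = 0.989011. Corrected H = 3.305495 / 0.989011 = 3.342222.
Step 5: Under H0, H ~ chi^2(2); p-value = 0.188038.
Step 6: alpha = 0.1. fail to reject H0.

H = 3.3422, df = 2, p = 0.188038, fail to reject H0.


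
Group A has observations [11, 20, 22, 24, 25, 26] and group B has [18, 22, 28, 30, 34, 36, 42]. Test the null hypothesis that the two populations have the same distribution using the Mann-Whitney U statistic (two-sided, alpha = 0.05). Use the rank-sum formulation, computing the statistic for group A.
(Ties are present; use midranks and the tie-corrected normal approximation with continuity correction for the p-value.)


Step 1: Combine and sort all 13 observations; assign midranks.
sorted (value, group): (11,X), (18,Y), (20,X), (22,X), (22,Y), (24,X), (25,X), (26,X), (28,Y), (30,Y), (34,Y), (36,Y), (42,Y)
ranks: 11->1, 18->2, 20->3, 22->4.5, 22->4.5, 24->6, 25->7, 26->8, 28->9, 30->10, 34->11, 36->12, 42->13
Step 2: Rank sum for X: R1 = 1 + 3 + 4.5 + 6 + 7 + 8 = 29.5.
Step 3: U_X = R1 - n1(n1+1)/2 = 29.5 - 6*7/2 = 29.5 - 21 = 8.5.
       U_Y = n1*n2 - U_X = 42 - 8.5 = 33.5.
Step 4: Ties are present, so use the tie-corrected normal approximation (with continuity correction) for the p-value.
Step 5: p-value = 0.086044; compare to alpha = 0.05. fail to reject H0.

U_X = 8.5, p = 0.086044, fail to reject H0 at alpha = 0.05.


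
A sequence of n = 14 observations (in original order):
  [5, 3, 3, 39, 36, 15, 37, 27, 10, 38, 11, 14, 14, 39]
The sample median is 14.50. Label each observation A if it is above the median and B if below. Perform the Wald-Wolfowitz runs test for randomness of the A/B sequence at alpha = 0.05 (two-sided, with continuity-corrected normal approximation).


Step 1: Compute median = 14.50; label A = above, B = below.
Labels in order: BBBAAAAABABBBA  (n_A = 7, n_B = 7)
Step 2: Count runs R = 6.
Step 3: Under H0 (random ordering), E[R] = 2*n_A*n_B/(n_A+n_B) + 1 = 2*7*7/14 + 1 = 8.0000.
        Var[R] = 2*n_A*n_B*(2*n_A*n_B - n_A - n_B) / ((n_A+n_B)^2 * (n_A+n_B-1)) = 8232/2548 = 3.2308.
        SD[R] = 1.7974.
Step 4: Continuity-corrected z = (R + 0.5 - E[R]) / SD[R] = (6 + 0.5 - 8.0000) / 1.7974 = -0.8345.
Step 5: Two-sided p-value via normal approximation = 2*(1 - Phi(|z|)) = 0.403986.
Step 6: alpha = 0.05. fail to reject H0.

R = 6, z = -0.8345, p = 0.403986, fail to reject H0.


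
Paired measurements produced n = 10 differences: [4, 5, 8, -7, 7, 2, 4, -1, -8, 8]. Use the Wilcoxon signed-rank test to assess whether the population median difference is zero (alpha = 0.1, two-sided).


Step 1: Drop any zero differences (none here) and take |d_i|.
|d| = [4, 5, 8, 7, 7, 2, 4, 1, 8, 8]
Step 2: Midrank |d_i| (ties get averaged ranks).
ranks: |4|->3.5, |5|->5, |8|->9, |7|->6.5, |7|->6.5, |2|->2, |4|->3.5, |1|->1, |8|->9, |8|->9
Step 3: Attach original signs; sum ranks with positive sign and with negative sign.
W+ = 3.5 + 5 + 9 + 6.5 + 2 + 3.5 + 9 = 38.5
W- = 6.5 + 1 + 9 = 16.5
(Check: W+ + W- = 55 should equal n(n+1)/2 = 55.)
Step 4: Test statistic W = min(W+, W-) = 16.5.
Step 5: Ties in |d|, so use the tie-corrected normal approximation.
        E[W] = n(n+1)/4 = 10*11/4 = 27.5.
        Tie groups: |d|=4 (t=2), |d|=7 (t=2), |d|=8 (t=3); sum(t^3 - t) = 36.
        Var[W] = n(n+1)(2n+1)/24 - sum(t^3-t)/48 = 2310/24 - 36/48 = 95.5.
        z = (W - E[W]) / sqrt(Var[W]) = (16.5 - 27.5) / 9.7724 = -1.1256.
        Two-sided p = 2*Phi(z) = 0.260327.
Step 6: alpha = 0.1. fail to reject H0.

W+ = 38.5, W- = 16.5, W = min = 16.5, p = 0.260327, fail to reject H0.


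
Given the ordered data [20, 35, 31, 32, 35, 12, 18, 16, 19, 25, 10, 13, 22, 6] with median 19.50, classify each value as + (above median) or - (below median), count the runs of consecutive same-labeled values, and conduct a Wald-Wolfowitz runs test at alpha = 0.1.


Step 1: Compute median = 19.50; label A = above, B = below.
Labels in order: AAAAABBBBABBAB  (n_A = 7, n_B = 7)
Step 2: Count runs R = 6.
Step 3: Under H0 (random ordering), E[R] = 2*n_A*n_B/(n_A+n_B) + 1 = 2*7*7/14 + 1 = 8.0000.
        Var[R] = 2*n_A*n_B*(2*n_A*n_B - n_A - n_B) / ((n_A+n_B)^2 * (n_A+n_B-1)) = 8232/2548 = 3.2308.
        SD[R] = 1.7974.
Step 4: Continuity-corrected z = (R + 0.5 - E[R]) / SD[R] = (6 + 0.5 - 8.0000) / 1.7974 = -0.8345.
Step 5: Two-sided p-value via normal approximation = 2*(1 - Phi(|z|)) = 0.403986.
Step 6: alpha = 0.1. fail to reject H0.

R = 6, z = -0.8345, p = 0.403986, fail to reject H0.


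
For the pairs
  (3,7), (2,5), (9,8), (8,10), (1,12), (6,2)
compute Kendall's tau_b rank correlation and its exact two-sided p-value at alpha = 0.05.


Step 1: Enumerate the 15 unordered pairs (i,j) with i<j and classify each by sign(x_j-x_i) * sign(y_j-y_i).
  (1,2):dx=-1,dy=-2->C; (1,3):dx=+6,dy=+1->C; (1,4):dx=+5,dy=+3->C; (1,5):dx=-2,dy=+5->D
  (1,6):dx=+3,dy=-5->D; (2,3):dx=+7,dy=+3->C; (2,4):dx=+6,dy=+5->C; (2,5):dx=-1,dy=+7->D
  (2,6):dx=+4,dy=-3->D; (3,4):dx=-1,dy=+2->D; (3,5):dx=-8,dy=+4->D; (3,6):dx=-3,dy=-6->C
  (4,5):dx=-7,dy=+2->D; (4,6):dx=-2,dy=-8->C; (5,6):dx=+5,dy=-10->D
Step 2: C = 7, D = 8, total pairs = 15.
Step 3: tau = (C - D)/(n(n-1)/2) = (7 - 8)/15 = -0.066667.
Step 4: Exact two-sided p-value (enumerate n! = 720 permutations of y under H0): p = 1.000000.
Step 5: alpha = 0.05. fail to reject H0.

tau_b = -0.0667 (C=7, D=8), p = 1.000000, fail to reject H0.


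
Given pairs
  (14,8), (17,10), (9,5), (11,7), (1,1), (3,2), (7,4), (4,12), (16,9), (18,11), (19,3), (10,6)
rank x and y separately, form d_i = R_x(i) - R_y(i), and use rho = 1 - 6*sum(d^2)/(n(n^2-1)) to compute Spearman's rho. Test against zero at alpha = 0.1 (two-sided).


Step 1: Rank x and y separately (midranks; no ties here).
rank(x): 14->8, 17->10, 9->5, 11->7, 1->1, 3->2, 7->4, 4->3, 16->9, 18->11, 19->12, 10->6
rank(y): 8->8, 10->10, 5->5, 7->7, 1->1, 2->2, 4->4, 12->12, 9->9, 11->11, 3->3, 6->6
Step 2: d_i = R_x(i) - R_y(i); compute d_i^2.
  (8-8)^2=0, (10-10)^2=0, (5-5)^2=0, (7-7)^2=0, (1-1)^2=0, (2-2)^2=0, (4-4)^2=0, (3-12)^2=81, (9-9)^2=0, (11-11)^2=0, (12-3)^2=81, (6-6)^2=0
sum(d^2) = 162.
Step 3: rho = 1 - 6*162 / (12*(12^2 - 1)) = 1 - 972/1716 = 0.433566.
Step 4: Under H0, t = rho * sqrt((n-2)/(1-rho^2)) = 1.5215 ~ t(10).
Step 5: Two-sided p-value from the t-distribution with 10 df = 0.159106.
Step 6: alpha = 0.1. fail to reject H0.

rho = 0.4336, p = 0.159106, fail to reject H0 at alpha = 0.1.


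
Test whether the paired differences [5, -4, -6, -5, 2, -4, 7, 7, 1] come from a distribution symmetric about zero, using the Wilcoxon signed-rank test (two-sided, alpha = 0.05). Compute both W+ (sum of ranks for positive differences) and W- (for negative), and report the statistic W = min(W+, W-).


Step 1: Drop any zero differences (none here) and take |d_i|.
|d| = [5, 4, 6, 5, 2, 4, 7, 7, 1]
Step 2: Midrank |d_i| (ties get averaged ranks).
ranks: |5|->5.5, |4|->3.5, |6|->7, |5|->5.5, |2|->2, |4|->3.5, |7|->8.5, |7|->8.5, |1|->1
Step 3: Attach original signs; sum ranks with positive sign and with negative sign.
W+ = 5.5 + 2 + 8.5 + 8.5 + 1 = 25.5
W- = 3.5 + 7 + 5.5 + 3.5 = 19.5
(Check: W+ + W- = 45 should equal n(n+1)/2 = 45.)
Step 4: Test statistic W = min(W+, W-) = 19.5.
Step 5: Ties in |d|, so use the tie-corrected normal approximation.
        E[W] = n(n+1)/4 = 9*10/4 = 22.5.
        Tie groups: |d|=4 (t=2), |d|=5 (t=2), |d|=7 (t=2); sum(t^3 - t) = 18.
        Var[W] = n(n+1)(2n+1)/24 - sum(t^3-t)/48 = 1710/24 - 18/48 = 70.875.
        z = (W - E[W]) / sqrt(Var[W]) = (19.5 - 22.5) / 8.4187 = -0.3563.
        Two-sided p = 2*Phi(z) = 0.721580.
Step 6: alpha = 0.05. fail to reject H0.

W+ = 25.5, W- = 19.5, W = min = 19.5, p = 0.721580, fail to reject H0.


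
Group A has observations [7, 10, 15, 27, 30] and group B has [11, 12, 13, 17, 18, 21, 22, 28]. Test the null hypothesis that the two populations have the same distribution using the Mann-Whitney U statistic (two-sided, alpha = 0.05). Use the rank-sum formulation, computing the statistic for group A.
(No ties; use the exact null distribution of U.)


Step 1: Combine and sort all 13 observations; assign midranks.
sorted (value, group): (7,X), (10,X), (11,Y), (12,Y), (13,Y), (15,X), (17,Y), (18,Y), (21,Y), (22,Y), (27,X), (28,Y), (30,X)
ranks: 7->1, 10->2, 11->3, 12->4, 13->5, 15->6, 17->7, 18->8, 21->9, 22->10, 27->11, 28->12, 30->13
Step 2: Rank sum for X: R1 = 1 + 2 + 6 + 11 + 13 = 33.
Step 3: U_X = R1 - n1(n1+1)/2 = 33 - 5*6/2 = 33 - 15 = 18.
       U_Y = n1*n2 - U_X = 40 - 18 = 22.
Step 4: No ties, so the exact null distribution of U (based on enumerating the C(13,5) = 1287 equally likely rank assignments) gives the two-sided p-value.
Step 5: p-value = 0.832945; compare to alpha = 0.05. fail to reject H0.

U_X = 18, p = 0.832945, fail to reject H0 at alpha = 0.05.


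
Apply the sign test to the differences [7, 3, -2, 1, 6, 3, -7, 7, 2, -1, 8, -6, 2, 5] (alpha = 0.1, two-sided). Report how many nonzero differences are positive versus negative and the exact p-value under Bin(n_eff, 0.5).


Step 1: Discard zero differences. Original n = 14; n_eff = number of nonzero differences = 14.
Nonzero differences (with sign): +7, +3, -2, +1, +6, +3, -7, +7, +2, -1, +8, -6, +2, +5
Step 2: Count signs: positive = 10, negative = 4.
Step 3: Under H0: P(positive) = 0.5, so the number of positives S ~ Bin(14, 0.5).
Step 4: Two-sided exact p-value = sum of Bin(14,0.5) probabilities at or below the observed probability = 0.179565.
Step 5: alpha = 0.1. fail to reject H0.

n_eff = 14, pos = 10, neg = 4, p = 0.179565, fail to reject H0.


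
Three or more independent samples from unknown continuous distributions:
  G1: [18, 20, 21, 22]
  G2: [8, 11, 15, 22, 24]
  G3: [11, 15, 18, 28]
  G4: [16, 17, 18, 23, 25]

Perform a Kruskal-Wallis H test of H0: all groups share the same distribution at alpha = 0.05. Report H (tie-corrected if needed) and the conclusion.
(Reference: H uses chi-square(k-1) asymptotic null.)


Step 1: Combine all N = 18 observations and assign midranks.
sorted (value, group, rank): (8,G2,1), (11,G2,2.5), (11,G3,2.5), (15,G2,4.5), (15,G3,4.5), (16,G4,6), (17,G4,7), (18,G1,9), (18,G3,9), (18,G4,9), (20,G1,11), (21,G1,12), (22,G1,13.5), (22,G2,13.5), (23,G4,15), (24,G2,16), (25,G4,17), (28,G3,18)
Step 2: Sum ranks within each group.
R_1 = 45.5 (n_1 = 4)
R_2 = 37.5 (n_2 = 5)
R_3 = 34 (n_3 = 4)
R_4 = 54 (n_4 = 5)
Step 3: H = 12/(N(N+1)) * sum(R_i^2/n_i) - 3(N+1)
     = 12/(18*19) * (45.5^2/4 + 37.5^2/5 + 34^2/4 + 54^2/5) - 3*19
     = 0.035088 * 1671.01 - 57
     = 1.632018.
Step 4: Ties present; correction factor C = 1 - 42/(18^3 - 18) = 0.992776. Corrected H = 1.632018 / 0.992776 = 1.643893.
Step 5: Under H0, H ~ chi^2(3); p-value = 0.649479.
Step 6: alpha = 0.05. fail to reject H0.

H = 1.6439, df = 3, p = 0.649479, fail to reject H0.


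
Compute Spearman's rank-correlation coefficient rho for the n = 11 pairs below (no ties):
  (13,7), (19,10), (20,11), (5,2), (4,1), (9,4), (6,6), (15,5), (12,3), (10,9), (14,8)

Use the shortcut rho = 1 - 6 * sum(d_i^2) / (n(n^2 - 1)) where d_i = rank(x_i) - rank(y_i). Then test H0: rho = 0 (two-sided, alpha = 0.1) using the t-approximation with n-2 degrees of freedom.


Step 1: Rank x and y separately (midranks; no ties here).
rank(x): 13->7, 19->10, 20->11, 5->2, 4->1, 9->4, 6->3, 15->9, 12->6, 10->5, 14->8
rank(y): 7->7, 10->10, 11->11, 2->2, 1->1, 4->4, 6->6, 5->5, 3->3, 9->9, 8->8
Step 2: d_i = R_x(i) - R_y(i); compute d_i^2.
  (7-7)^2=0, (10-10)^2=0, (11-11)^2=0, (2-2)^2=0, (1-1)^2=0, (4-4)^2=0, (3-6)^2=9, (9-5)^2=16, (6-3)^2=9, (5-9)^2=16, (8-8)^2=0
sum(d^2) = 50.
Step 3: rho = 1 - 6*50 / (11*(11^2 - 1)) = 1 - 300/1320 = 0.772727.
Step 4: Under H0, t = rho * sqrt((n-2)/(1-rho^2)) = 3.6522 ~ t(9).
Step 5: Two-sided p-value from the t-distribution with 9 df = 0.005299.
Step 6: alpha = 0.1. reject H0.

rho = 0.7727, p = 0.005299, reject H0 at alpha = 0.1.


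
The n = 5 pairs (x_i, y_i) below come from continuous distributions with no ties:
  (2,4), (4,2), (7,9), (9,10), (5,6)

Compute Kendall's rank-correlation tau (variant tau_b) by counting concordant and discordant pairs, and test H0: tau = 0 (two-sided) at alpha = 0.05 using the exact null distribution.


Step 1: Enumerate the 10 unordered pairs (i,j) with i<j and classify each by sign(x_j-x_i) * sign(y_j-y_i).
  (1,2):dx=+2,dy=-2->D; (1,3):dx=+5,dy=+5->C; (1,4):dx=+7,dy=+6->C; (1,5):dx=+3,dy=+2->C
  (2,3):dx=+3,dy=+7->C; (2,4):dx=+5,dy=+8->C; (2,5):dx=+1,dy=+4->C; (3,4):dx=+2,dy=+1->C
  (3,5):dx=-2,dy=-3->C; (4,5):dx=-4,dy=-4->C
Step 2: C = 9, D = 1, total pairs = 10.
Step 3: tau = (C - D)/(n(n-1)/2) = (9 - 1)/10 = 0.800000.
Step 4: Exact two-sided p-value (enumerate n! = 120 permutations of y under H0): p = 0.083333.
Step 5: alpha = 0.05. fail to reject H0.

tau_b = 0.8000 (C=9, D=1), p = 0.083333, fail to reject H0.


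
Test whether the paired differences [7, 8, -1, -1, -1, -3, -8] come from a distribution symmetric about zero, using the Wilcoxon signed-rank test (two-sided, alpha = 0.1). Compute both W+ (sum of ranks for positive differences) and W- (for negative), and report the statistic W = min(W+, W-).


Step 1: Drop any zero differences (none here) and take |d_i|.
|d| = [7, 8, 1, 1, 1, 3, 8]
Step 2: Midrank |d_i| (ties get averaged ranks).
ranks: |7|->5, |8|->6.5, |1|->2, |1|->2, |1|->2, |3|->4, |8|->6.5
Step 3: Attach original signs; sum ranks with positive sign and with negative sign.
W+ = 5 + 6.5 = 11.5
W- = 2 + 2 + 2 + 4 + 6.5 = 16.5
(Check: W+ + W- = 28 should equal n(n+1)/2 = 28.)
Step 4: Test statistic W = min(W+, W-) = 11.5.
Step 5: Ties in |d|, so use the tie-corrected normal approximation.
        E[W] = n(n+1)/4 = 7*8/4 = 14.
        Tie groups: |d|=1 (t=3), |d|=8 (t=2); sum(t^3 - t) = 30.
        Var[W] = n(n+1)(2n+1)/24 - sum(t^3-t)/48 = 840/24 - 30/48 = 34.375.
        z = (W - E[W]) / sqrt(Var[W]) = (11.5 - 14) / 5.8630 = -0.4264.
        Two-sided p = 2*Phi(z) = 0.669815.
Step 6: alpha = 0.1. fail to reject H0.

W+ = 11.5, W- = 16.5, W = min = 11.5, p = 0.669815, fail to reject H0.


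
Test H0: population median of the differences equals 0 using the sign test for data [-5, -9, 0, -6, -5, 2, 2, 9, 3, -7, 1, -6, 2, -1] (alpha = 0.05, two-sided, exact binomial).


Step 1: Discard zero differences. Original n = 14; n_eff = number of nonzero differences = 13.
Nonzero differences (with sign): -5, -9, -6, -5, +2, +2, +9, +3, -7, +1, -6, +2, -1
Step 2: Count signs: positive = 6, negative = 7.
Step 3: Under H0: P(positive) = 0.5, so the number of positives S ~ Bin(13, 0.5).
Step 4: Two-sided exact p-value = sum of Bin(13,0.5) probabilities at or below the observed probability = 1.000000.
Step 5: alpha = 0.05. fail to reject H0.

n_eff = 13, pos = 6, neg = 7, p = 1.000000, fail to reject H0.


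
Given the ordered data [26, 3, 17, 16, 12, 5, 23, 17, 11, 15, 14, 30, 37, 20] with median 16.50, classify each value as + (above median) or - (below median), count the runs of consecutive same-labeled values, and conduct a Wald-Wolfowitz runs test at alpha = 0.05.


Step 1: Compute median = 16.50; label A = above, B = below.
Labels in order: ABABBBAABBBAAA  (n_A = 7, n_B = 7)
Step 2: Count runs R = 7.
Step 3: Under H0 (random ordering), E[R] = 2*n_A*n_B/(n_A+n_B) + 1 = 2*7*7/14 + 1 = 8.0000.
        Var[R] = 2*n_A*n_B*(2*n_A*n_B - n_A - n_B) / ((n_A+n_B)^2 * (n_A+n_B-1)) = 8232/2548 = 3.2308.
        SD[R] = 1.7974.
Step 4: Continuity-corrected z = (R + 0.5 - E[R]) / SD[R] = (7 + 0.5 - 8.0000) / 1.7974 = -0.2782.
Step 5: Two-sided p-value via normal approximation = 2*(1 - Phi(|z|)) = 0.780879.
Step 6: alpha = 0.05. fail to reject H0.

R = 7, z = -0.2782, p = 0.780879, fail to reject H0.


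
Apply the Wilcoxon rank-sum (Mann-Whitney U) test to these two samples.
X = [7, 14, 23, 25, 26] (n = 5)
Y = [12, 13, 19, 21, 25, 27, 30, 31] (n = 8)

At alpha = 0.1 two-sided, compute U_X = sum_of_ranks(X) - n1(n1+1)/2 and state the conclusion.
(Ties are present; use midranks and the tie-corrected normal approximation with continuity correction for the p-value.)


Step 1: Combine and sort all 13 observations; assign midranks.
sorted (value, group): (7,X), (12,Y), (13,Y), (14,X), (19,Y), (21,Y), (23,X), (25,X), (25,Y), (26,X), (27,Y), (30,Y), (31,Y)
ranks: 7->1, 12->2, 13->3, 14->4, 19->5, 21->6, 23->7, 25->8.5, 25->8.5, 26->10, 27->11, 30->12, 31->13
Step 2: Rank sum for X: R1 = 1 + 4 + 7 + 8.5 + 10 = 30.5.
Step 3: U_X = R1 - n1(n1+1)/2 = 30.5 - 5*6/2 = 30.5 - 15 = 15.5.
       U_Y = n1*n2 - U_X = 40 - 15.5 = 24.5.
Step 4: Ties are present, so use the tie-corrected normal approximation (with continuity correction) for the p-value.
Step 5: p-value = 0.557643; compare to alpha = 0.1. fail to reject H0.

U_X = 15.5, p = 0.557643, fail to reject H0 at alpha = 0.1.


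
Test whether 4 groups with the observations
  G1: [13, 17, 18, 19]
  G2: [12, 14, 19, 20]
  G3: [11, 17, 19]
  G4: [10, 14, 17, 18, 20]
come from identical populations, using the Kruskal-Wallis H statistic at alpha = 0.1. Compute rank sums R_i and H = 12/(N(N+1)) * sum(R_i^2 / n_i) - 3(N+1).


Step 1: Combine all N = 16 observations and assign midranks.
sorted (value, group, rank): (10,G4,1), (11,G3,2), (12,G2,3), (13,G1,4), (14,G2,5.5), (14,G4,5.5), (17,G1,8), (17,G3,8), (17,G4,8), (18,G1,10.5), (18,G4,10.5), (19,G1,13), (19,G2,13), (19,G3,13), (20,G2,15.5), (20,G4,15.5)
Step 2: Sum ranks within each group.
R_1 = 35.5 (n_1 = 4)
R_2 = 37 (n_2 = 4)
R_3 = 23 (n_3 = 3)
R_4 = 40.5 (n_4 = 5)
Step 3: H = 12/(N(N+1)) * sum(R_i^2/n_i) - 3(N+1)
     = 12/(16*17) * (35.5^2/4 + 37^2/4 + 23^2/3 + 40.5^2/5) - 3*17
     = 0.044118 * 1161.7 - 51
     = 0.251287.
Step 4: Ties present; correction factor C = 1 - 66/(16^3 - 16) = 0.983824. Corrected H = 0.251287 / 0.983824 = 0.255419.
Step 5: Under H0, H ~ chi^2(3); p-value = 0.968183.
Step 6: alpha = 0.1. fail to reject H0.

H = 0.2554, df = 3, p = 0.968183, fail to reject H0.


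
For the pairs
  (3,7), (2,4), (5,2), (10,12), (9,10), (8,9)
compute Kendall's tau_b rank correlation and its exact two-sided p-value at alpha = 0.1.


Step 1: Enumerate the 15 unordered pairs (i,j) with i<j and classify each by sign(x_j-x_i) * sign(y_j-y_i).
  (1,2):dx=-1,dy=-3->C; (1,3):dx=+2,dy=-5->D; (1,4):dx=+7,dy=+5->C; (1,5):dx=+6,dy=+3->C
  (1,6):dx=+5,dy=+2->C; (2,3):dx=+3,dy=-2->D; (2,4):dx=+8,dy=+8->C; (2,5):dx=+7,dy=+6->C
  (2,6):dx=+6,dy=+5->C; (3,4):dx=+5,dy=+10->C; (3,5):dx=+4,dy=+8->C; (3,6):dx=+3,dy=+7->C
  (4,5):dx=-1,dy=-2->C; (4,6):dx=-2,dy=-3->C; (5,6):dx=-1,dy=-1->C
Step 2: C = 13, D = 2, total pairs = 15.
Step 3: tau = (C - D)/(n(n-1)/2) = (13 - 2)/15 = 0.733333.
Step 4: Exact two-sided p-value (enumerate n! = 720 permutations of y under H0): p = 0.055556.
Step 5: alpha = 0.1. reject H0.

tau_b = 0.7333 (C=13, D=2), p = 0.055556, reject H0.


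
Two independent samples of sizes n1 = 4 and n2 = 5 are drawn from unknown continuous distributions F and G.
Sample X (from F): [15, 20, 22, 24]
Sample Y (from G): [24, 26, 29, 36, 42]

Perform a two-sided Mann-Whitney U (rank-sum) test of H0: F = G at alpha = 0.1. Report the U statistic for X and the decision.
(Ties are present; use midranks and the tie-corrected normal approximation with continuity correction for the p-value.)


Step 1: Combine and sort all 9 observations; assign midranks.
sorted (value, group): (15,X), (20,X), (22,X), (24,X), (24,Y), (26,Y), (29,Y), (36,Y), (42,Y)
ranks: 15->1, 20->2, 22->3, 24->4.5, 24->4.5, 26->6, 29->7, 36->8, 42->9
Step 2: Rank sum for X: R1 = 1 + 2 + 3 + 4.5 = 10.5.
Step 3: U_X = R1 - n1(n1+1)/2 = 10.5 - 4*5/2 = 10.5 - 10 = 0.5.
       U_Y = n1*n2 - U_X = 20 - 0.5 = 19.5.
Step 4: Ties are present, so use the tie-corrected normal approximation (with continuity correction) for the p-value.
Step 5: p-value = 0.026844; compare to alpha = 0.1. reject H0.

U_X = 0.5, p = 0.026844, reject H0 at alpha = 0.1.


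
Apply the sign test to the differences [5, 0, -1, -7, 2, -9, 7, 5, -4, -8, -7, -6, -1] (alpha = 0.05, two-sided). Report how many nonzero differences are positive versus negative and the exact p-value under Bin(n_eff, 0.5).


Step 1: Discard zero differences. Original n = 13; n_eff = number of nonzero differences = 12.
Nonzero differences (with sign): +5, -1, -7, +2, -9, +7, +5, -4, -8, -7, -6, -1
Step 2: Count signs: positive = 4, negative = 8.
Step 3: Under H0: P(positive) = 0.5, so the number of positives S ~ Bin(12, 0.5).
Step 4: Two-sided exact p-value = sum of Bin(12,0.5) probabilities at or below the observed probability = 0.387695.
Step 5: alpha = 0.05. fail to reject H0.

n_eff = 12, pos = 4, neg = 8, p = 0.387695, fail to reject H0.


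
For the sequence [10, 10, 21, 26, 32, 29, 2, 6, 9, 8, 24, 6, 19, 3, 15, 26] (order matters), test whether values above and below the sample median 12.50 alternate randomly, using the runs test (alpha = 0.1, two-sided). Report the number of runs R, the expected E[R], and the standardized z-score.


Step 1: Compute median = 12.50; label A = above, B = below.
Labels in order: BBAAAABBBBABABAA  (n_A = 8, n_B = 8)
Step 2: Count runs R = 8.
Step 3: Under H0 (random ordering), E[R] = 2*n_A*n_B/(n_A+n_B) + 1 = 2*8*8/16 + 1 = 9.0000.
        Var[R] = 2*n_A*n_B*(2*n_A*n_B - n_A - n_B) / ((n_A+n_B)^2 * (n_A+n_B-1)) = 14336/3840 = 3.7333.
        SD[R] = 1.9322.
Step 4: Continuity-corrected z = (R + 0.5 - E[R]) / SD[R] = (8 + 0.5 - 9.0000) / 1.9322 = -0.2588.
Step 5: Two-sided p-value via normal approximation = 2*(1 - Phi(|z|)) = 0.795809.
Step 6: alpha = 0.1. fail to reject H0.

R = 8, z = -0.2588, p = 0.795809, fail to reject H0.


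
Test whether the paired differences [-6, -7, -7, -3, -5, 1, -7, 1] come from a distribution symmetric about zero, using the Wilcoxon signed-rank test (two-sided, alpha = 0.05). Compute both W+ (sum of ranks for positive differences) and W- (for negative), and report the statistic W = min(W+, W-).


Step 1: Drop any zero differences (none here) and take |d_i|.
|d| = [6, 7, 7, 3, 5, 1, 7, 1]
Step 2: Midrank |d_i| (ties get averaged ranks).
ranks: |6|->5, |7|->7, |7|->7, |3|->3, |5|->4, |1|->1.5, |7|->7, |1|->1.5
Step 3: Attach original signs; sum ranks with positive sign and with negative sign.
W+ = 1.5 + 1.5 = 3
W- = 5 + 7 + 7 + 3 + 4 + 7 = 33
(Check: W+ + W- = 36 should equal n(n+1)/2 = 36.)
Step 4: Test statistic W = min(W+, W-) = 3.
Step 5: Ties in |d|, so use the tie-corrected normal approximation.
        E[W] = n(n+1)/4 = 8*9/4 = 18.
        Tie groups: |d|=1 (t=2), |d|=7 (t=3); sum(t^3 - t) = 30.
        Var[W] = n(n+1)(2n+1)/24 - sum(t^3-t)/48 = 1224/24 - 30/48 = 50.375.
        z = (W - E[W]) / sqrt(Var[W]) = (3 - 18) / 7.0975 = -2.1134.
        Two-sided p = 2*Phi(z) = 0.034566.
Step 6: alpha = 0.05. reject H0.

W+ = 3, W- = 33, W = min = 3, p = 0.034566, reject H0.
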